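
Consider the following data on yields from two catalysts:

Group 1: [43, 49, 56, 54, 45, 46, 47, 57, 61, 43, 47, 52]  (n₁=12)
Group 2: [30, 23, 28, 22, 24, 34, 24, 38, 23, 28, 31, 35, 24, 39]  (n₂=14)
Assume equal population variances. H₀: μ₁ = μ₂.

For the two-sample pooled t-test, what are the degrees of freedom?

degrees of freedom = 24

df = n₁ + n₂ − 2 = 12 + 14 − 2 = 24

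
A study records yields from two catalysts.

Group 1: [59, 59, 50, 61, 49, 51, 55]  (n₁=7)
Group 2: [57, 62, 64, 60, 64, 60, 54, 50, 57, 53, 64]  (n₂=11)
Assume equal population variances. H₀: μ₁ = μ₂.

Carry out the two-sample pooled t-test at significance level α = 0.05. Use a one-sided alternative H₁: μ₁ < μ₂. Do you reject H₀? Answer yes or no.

x̄₁=54.857, s₁=4.914, n₁=7
x̄₂=58.636, s₂=4.843, n₂=11
s_p² = [6·4.914² + 10·4.843²]/16 = 23.7127
SE = √(s_p²·(1/7+1/11)) = 2.3544
t = (54.857−58.636)/2.3544 = -1.6052
df = 16
p-value (one-sided, H₁ less) = 0.06401
At α=0.05: p ≥ α → fail to reject H₀

reject H₀: no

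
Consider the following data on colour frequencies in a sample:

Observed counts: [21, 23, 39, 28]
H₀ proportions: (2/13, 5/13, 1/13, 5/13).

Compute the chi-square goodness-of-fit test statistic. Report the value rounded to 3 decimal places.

test statistic = 123.714

n = 111; E_i = n·p_i = [17.08, 42.69, 8.54, 42.69]
χ² = (21−17.08)²/17.08 + (23−42.69)²/42.69 + (39−8.54)²/8.54 + (28−42.69)²/42.69 = 123.7144
df = 3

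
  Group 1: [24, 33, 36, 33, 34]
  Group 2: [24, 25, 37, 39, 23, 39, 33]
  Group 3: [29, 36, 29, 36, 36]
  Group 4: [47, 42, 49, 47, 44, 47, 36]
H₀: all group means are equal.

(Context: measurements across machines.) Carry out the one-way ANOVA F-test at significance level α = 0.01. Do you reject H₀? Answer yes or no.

reject H₀: yes

Group means [32.00, 31.43, 33.20, 44.57], grand mean 35.750
SSB = Σnᵢ(x̄ᵢ−x̄)² = 778.271; SSW = ΣΣ(x−x̄ᵢ)² = 578.229
MSB = 778.271/3 = 259.4238; MSW = 578.229/20 = 28.9114
F = MSB/MSW = 8.9731
df = (3, 20)
p-value (upper-tail) = 0.00057
At α=0.01: p < α → reject H₀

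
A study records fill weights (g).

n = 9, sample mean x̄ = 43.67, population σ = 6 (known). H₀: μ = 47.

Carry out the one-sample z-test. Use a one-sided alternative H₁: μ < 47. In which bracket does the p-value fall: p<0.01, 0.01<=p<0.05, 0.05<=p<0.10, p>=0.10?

p-value bracket: 0.01<=p<0.05

SE = σ/√n = 6/√9 = 2.0000
z = (x̄−μ₀)/SE = (43.67−47)/2.0000 = -1.6650
p-value (one-sided, H₁ less) = 0.04796
→ bracket: 0.01<=p<0.05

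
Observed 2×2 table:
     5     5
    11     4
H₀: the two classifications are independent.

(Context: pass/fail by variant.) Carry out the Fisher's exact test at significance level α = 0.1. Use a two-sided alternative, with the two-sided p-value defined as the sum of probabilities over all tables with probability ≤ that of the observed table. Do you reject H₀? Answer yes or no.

Margins: r₁=10, r₂=15, c₁=16, c₂=9, n=25
p_obs = C(10,5)·C(15,11)/C(25,16); sum pmf over tables with pmf ≤ p_obs
p-value (two-sided) = 0.39733
At α=0.1: p ≥ α → fail to reject H₀

reject H₀: no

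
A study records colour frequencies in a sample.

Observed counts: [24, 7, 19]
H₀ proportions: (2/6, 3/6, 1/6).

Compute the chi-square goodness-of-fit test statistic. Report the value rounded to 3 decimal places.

test statistic = 29.840

n = 50; E_i = n·p_i = [16.67, 25.00, 8.33]
χ² = (24−16.67)²/16.67 + (7−25.00)²/25.00 + (19−8.33)²/8.33 = 29.8400
df = 2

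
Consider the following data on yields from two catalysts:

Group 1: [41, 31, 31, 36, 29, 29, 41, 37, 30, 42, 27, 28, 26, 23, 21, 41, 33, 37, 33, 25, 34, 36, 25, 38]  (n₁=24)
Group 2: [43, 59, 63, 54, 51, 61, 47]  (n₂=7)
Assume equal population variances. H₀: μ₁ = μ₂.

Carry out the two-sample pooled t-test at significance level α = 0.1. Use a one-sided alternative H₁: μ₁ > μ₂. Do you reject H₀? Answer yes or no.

x̄₁=32.250, s₁=6.138, n₁=24
x̄₂=54.000, s₂=7.461, n₂=7
s_p² = [23·6.138² + 6·7.461²]/29 = 41.3966
SE = √(s_p²·(1/24+1/7)) = 2.7638
t = (32.250−54.000)/2.7638 = -7.8696
df = 29
p-value (one-sided, H₁ greater) = 1.00000
At α=0.1: p ≥ α → fail to reject H₀

reject H₀: no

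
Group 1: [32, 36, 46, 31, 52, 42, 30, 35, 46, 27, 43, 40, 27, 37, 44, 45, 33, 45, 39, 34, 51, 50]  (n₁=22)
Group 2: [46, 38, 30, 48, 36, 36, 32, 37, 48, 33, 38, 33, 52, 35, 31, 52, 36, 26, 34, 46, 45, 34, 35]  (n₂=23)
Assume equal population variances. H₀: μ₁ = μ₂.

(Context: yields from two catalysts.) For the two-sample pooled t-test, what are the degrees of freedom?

df = n₁ + n₂ − 2 = 22 + 23 − 2 = 43

degrees of freedom = 43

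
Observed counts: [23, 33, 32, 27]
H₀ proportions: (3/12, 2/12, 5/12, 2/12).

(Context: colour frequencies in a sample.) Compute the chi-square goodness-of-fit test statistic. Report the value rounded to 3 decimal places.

test statistic = 19.623

n = 115; E_i = n·p_i = [28.75, 19.17, 47.92, 19.17]
χ² = (23−28.75)²/28.75 + (33−19.17)²/19.17 + (32−47.92)²/47.92 + (27−19.17)²/19.17 = 19.6226
df = 3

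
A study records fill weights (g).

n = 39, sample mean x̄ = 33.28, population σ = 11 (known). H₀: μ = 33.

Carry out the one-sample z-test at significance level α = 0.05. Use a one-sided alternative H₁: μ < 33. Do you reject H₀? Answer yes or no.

SE = σ/√n = 11/√39 = 1.7614
z = (x̄−μ₀)/SE = (33.28−33)/1.7614 = 0.1590
p-value (one-sided, H₁ less) = 0.56315
At α=0.05: p ≥ α → fail to reject H₀

reject H₀: no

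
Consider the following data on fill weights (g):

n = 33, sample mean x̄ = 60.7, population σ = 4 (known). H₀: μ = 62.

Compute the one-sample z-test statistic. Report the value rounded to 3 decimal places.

test statistic = -1.867

SE = σ/√n = 4/√33 = 0.6963
z = (x̄−μ₀)/SE = (60.7−62)/0.6963 = -1.8670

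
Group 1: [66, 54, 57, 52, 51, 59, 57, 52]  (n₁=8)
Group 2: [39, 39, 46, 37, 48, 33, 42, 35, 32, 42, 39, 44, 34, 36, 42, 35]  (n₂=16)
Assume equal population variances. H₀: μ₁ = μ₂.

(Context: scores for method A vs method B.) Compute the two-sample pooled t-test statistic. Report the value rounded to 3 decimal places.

test statistic = 8.193

x̄₁=56.000, s₁=4.957, n₁=8
x̄₂=38.938, s₂=4.739, n₂=16
s_p² = [7·4.957² + 15·4.739²]/22 = 23.1335
SE = √(s_p²·(1/8+1/16)) = 2.0827
t = (56.000−38.938)/2.0827 = 8.1926
df = 22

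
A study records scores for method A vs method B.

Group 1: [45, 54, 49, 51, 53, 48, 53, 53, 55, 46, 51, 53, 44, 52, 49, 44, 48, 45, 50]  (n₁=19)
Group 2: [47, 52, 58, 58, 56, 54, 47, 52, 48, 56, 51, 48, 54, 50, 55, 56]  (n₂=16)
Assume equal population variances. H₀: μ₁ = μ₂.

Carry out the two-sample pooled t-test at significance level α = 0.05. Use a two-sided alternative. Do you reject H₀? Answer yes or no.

reject H₀: yes

x̄₁=49.632, s₁=3.562, n₁=19
x̄₂=52.625, s₂=3.810, n₂=16
s_p² = [18·3.562² + 15·3.810²]/33 = 13.5203
SE = √(s_p²·(1/19+1/16)) = 1.2476
t = (49.632−52.625)/1.2476 = -2.3993
df = 33
p-value (two-sided) = 0.02223
At α=0.05: p < α → reject H₀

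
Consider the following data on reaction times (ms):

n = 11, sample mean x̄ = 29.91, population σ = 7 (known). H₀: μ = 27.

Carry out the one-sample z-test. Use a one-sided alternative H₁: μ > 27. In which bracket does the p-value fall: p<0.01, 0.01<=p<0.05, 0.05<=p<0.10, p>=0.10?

SE = σ/√n = 7/√11 = 2.1106
z = (x̄−μ₀)/SE = (29.91−27)/2.1106 = 1.3788
p-value (one-sided, H₁ greater) = 0.08398
→ bracket: 0.05<=p<0.10

p-value bracket: 0.05<=p<0.10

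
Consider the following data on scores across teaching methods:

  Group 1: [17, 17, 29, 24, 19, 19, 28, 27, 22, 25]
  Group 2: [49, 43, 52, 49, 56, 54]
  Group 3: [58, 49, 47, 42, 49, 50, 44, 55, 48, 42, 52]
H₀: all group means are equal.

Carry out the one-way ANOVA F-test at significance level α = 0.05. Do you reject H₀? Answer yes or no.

reject H₀: yes

Group means [22.70, 50.50, 48.73], grand mean 39.481
SSB = Σnᵢ(x̄ᵢ−x̄)² = 4484.959; SSW = ΣΣ(x−x̄ᵢ)² = 545.782
MSB = 4484.959/2 = 2242.4795; MSW = 545.782/24 = 22.7409
F = MSB/MSW = 98.6099
df = (2, 24)
p-value (upper-tail) = 0.00000
At α=0.05: p < α → reject H₀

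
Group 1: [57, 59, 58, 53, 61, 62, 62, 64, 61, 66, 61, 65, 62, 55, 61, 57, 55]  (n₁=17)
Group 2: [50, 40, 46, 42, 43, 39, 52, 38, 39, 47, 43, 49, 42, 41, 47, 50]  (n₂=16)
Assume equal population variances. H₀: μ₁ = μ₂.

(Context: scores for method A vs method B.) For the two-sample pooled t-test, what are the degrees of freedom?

degrees of freedom = 31

df = n₁ + n₂ − 2 = 17 + 16 − 2 = 31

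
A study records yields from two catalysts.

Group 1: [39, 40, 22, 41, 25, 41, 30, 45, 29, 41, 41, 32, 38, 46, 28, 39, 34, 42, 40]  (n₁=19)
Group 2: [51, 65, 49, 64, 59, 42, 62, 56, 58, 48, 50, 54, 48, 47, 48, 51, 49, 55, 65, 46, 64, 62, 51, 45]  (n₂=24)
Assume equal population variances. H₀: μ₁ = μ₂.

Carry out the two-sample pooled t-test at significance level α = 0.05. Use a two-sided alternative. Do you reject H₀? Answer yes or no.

reject H₀: yes

x̄₁=36.474, s₁=6.883, n₁=19
x̄₂=53.708, s₂=7.080, n₂=24
s_p² = [18·6.883² + 23·7.080²]/41 = 48.9194
SE = √(s_p²·(1/19+1/24)) = 2.1478
t = (36.474−53.708)/2.1478 = -8.0244
df = 41
p-value (two-sided) = 0.00000
At α=0.05: p < α → reject H₀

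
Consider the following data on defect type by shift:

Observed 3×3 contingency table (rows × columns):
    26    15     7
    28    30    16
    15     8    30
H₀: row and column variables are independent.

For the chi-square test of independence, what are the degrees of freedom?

df = (r−1)(c−1) = (3−1)·(3−1) = 4

degrees of freedom = 4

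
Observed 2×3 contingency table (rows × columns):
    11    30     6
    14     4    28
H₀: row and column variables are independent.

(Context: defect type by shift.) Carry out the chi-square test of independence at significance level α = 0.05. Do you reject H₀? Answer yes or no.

Row totals [47, 46], col totals [25, 34, 34], n=93
χ² = (11−12.63)²/12.63 + (30−17.18)²/17.18 + (6−17.18)²/17.18 + (14−12.37)²/12.37 + (4−16.82)²/16.82 + (28−16.82)²/16.82 = 34.4709
df = 2
p-value (upper-tail) = 0.00000
At α=0.05: p < α → reject H₀

reject H₀: yes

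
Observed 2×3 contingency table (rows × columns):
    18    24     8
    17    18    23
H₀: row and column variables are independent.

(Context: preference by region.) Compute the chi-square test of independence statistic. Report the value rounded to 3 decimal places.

Row totals [50, 58], col totals [35, 42, 31], n=108
χ² = (18−16.20)²/16.20 + (24−19.44)²/19.44 + (8−14.35)²/14.35 + (17−18.80)²/18.80 + (18−22.56)²/22.56 + (23−16.65)²/16.65 = 7.5928
df = 2

test statistic = 7.593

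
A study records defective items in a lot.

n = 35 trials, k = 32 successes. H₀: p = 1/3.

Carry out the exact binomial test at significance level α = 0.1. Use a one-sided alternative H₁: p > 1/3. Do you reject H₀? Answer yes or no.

reject H₀: yes

Exact binomial: n=35, k=32, p₀=1/3=0.3333
P(X≥32) from Σ C(n,i)·p₀^i·(1−p₀)^(n−i)
p-value (one-sided, H₁ greater) = 0.00000
At α=0.1: p < α → reject H₀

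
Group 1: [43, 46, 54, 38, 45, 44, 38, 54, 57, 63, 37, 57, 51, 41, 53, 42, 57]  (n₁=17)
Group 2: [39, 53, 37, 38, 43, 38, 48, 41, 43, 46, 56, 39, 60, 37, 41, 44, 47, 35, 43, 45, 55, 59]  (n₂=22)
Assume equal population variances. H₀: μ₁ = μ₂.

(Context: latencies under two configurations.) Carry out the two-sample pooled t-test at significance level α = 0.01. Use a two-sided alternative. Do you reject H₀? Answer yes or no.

x̄₁=48.235, s₁=8.035, n₁=17
x̄₂=44.864, s₂=7.441, n₂=22
s_p² = [16·8.035² + 21·7.441²]/37 = 59.3419
SE = √(s_p²·(1/17+1/22)) = 2.4876
t = (48.235−44.864)/2.4876 = 1.3554
df = 37
p-value (two-sided) = 0.18351
At α=0.01: p ≥ α → fail to reject H₀

reject H₀: no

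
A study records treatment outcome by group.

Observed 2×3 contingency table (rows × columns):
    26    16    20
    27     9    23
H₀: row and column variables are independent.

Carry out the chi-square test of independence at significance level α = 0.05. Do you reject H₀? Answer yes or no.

Row totals [62, 59], col totals [53, 25, 43], n=121
χ² = (26−27.16)²/27.16 + (16−12.81)²/12.81 + (20−22.03)²/22.03 + (27−25.84)²/25.84 + (9−12.19)²/12.19 + (23−20.97)²/20.97 = 2.1151
df = 2
p-value (upper-tail) = 0.34731
At α=0.05: p ≥ α → fail to reject H₀

reject H₀: no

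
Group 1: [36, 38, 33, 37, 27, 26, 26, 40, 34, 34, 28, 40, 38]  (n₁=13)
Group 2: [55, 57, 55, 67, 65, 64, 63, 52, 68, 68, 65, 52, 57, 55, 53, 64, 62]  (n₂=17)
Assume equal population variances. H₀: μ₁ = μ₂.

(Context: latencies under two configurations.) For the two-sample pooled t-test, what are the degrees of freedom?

df = n₁ + n₂ − 2 = 13 + 17 − 2 = 28

degrees of freedom = 28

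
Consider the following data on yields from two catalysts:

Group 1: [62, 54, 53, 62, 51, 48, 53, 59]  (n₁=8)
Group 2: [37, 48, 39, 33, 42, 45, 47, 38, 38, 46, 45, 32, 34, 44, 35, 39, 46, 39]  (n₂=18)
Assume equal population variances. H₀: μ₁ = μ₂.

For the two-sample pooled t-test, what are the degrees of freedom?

degrees of freedom = 24

df = n₁ + n₂ − 2 = 8 + 18 − 2 = 24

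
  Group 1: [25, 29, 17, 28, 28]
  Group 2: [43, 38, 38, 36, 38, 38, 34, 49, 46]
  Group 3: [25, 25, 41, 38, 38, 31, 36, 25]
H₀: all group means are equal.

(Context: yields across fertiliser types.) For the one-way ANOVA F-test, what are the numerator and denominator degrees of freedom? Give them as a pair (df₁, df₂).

k = 3 groups, N = 22 total
df = (k−1, N−k) = (3−1, 22−3) = (2, 19)

degrees of freedom = [2, 19]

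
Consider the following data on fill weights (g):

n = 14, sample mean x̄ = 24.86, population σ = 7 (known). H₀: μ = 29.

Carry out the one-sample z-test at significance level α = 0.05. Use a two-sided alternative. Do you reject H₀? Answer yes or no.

reject H₀: yes

SE = σ/√n = 7/√14 = 1.8708
z = (x̄−μ₀)/SE = (24.86−29)/1.8708 = -2.2129
p-value (two-sided) = 0.02690
At α=0.05: p < α → reject H₀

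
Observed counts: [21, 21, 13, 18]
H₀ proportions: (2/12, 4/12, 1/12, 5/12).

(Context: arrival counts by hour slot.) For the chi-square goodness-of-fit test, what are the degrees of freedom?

df = k − 1 = 4 − 1 = 3

degrees of freedom = 3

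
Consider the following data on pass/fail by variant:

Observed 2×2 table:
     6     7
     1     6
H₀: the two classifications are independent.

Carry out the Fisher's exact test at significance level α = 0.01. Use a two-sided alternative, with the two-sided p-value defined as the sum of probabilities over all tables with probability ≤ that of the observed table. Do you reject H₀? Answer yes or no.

reject H₀: no

Margins: r₁=13, r₂=7, c₁=7, c₂=13, n=20
p_obs = C(13,6)·C(7,1)/C(20,7); sum pmf over tables with pmf ≤ p_obs
p-value (two-sided) = 0.32853
At α=0.01: p ≥ α → fail to reject H₀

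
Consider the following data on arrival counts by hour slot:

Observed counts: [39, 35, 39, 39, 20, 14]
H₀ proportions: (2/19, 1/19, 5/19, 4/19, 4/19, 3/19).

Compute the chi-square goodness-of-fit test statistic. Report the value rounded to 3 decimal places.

n = 186; E_i = n·p_i = [19.58, 9.79, 48.95, 39.16, 39.16, 29.37]
χ² = (39−19.58)²/19.58 + (35−9.79)²/9.79 + (39−48.95)²/48.95 + (39−39.16)²/39.16 + (20−39.16)²/39.16 + (14−29.37)²/29.37 = 103.6257
df = 5

test statistic = 103.626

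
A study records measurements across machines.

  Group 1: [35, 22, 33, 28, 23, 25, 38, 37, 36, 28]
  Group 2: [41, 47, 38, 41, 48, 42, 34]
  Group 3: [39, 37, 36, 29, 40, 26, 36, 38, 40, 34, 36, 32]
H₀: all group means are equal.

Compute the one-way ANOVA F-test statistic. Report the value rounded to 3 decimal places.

Group means [30.50, 41.57, 35.25], grand mean 35.138
SSB = Σnᵢ(x̄ᵢ−x̄)² = 504.984; SSW = ΣΣ(x−x̄ᵢ)² = 676.464
MSB = 504.984/2 = 252.4920; MSW = 676.464/26 = 26.0179
F = MSB/MSW = 9.7046
df = (2, 26)

test statistic = 9.705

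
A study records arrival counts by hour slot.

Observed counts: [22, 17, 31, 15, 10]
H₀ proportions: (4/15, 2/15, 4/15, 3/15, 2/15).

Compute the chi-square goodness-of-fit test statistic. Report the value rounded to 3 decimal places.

test statistic = 4.592

n = 95; E_i = n·p_i = [25.33, 12.67, 25.33, 19.00, 12.67]
χ² = (22−25.33)²/25.33 + (17−12.67)²/12.67 + (31−25.33)²/25.33 + (15−19.00)²/19.00 + (10−12.67)²/12.67 = 4.5921
df = 4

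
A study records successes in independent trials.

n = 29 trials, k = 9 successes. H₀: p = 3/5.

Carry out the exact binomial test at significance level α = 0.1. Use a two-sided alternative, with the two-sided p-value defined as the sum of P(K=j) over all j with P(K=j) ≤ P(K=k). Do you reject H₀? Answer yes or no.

reject H₀: yes

Exact binomial: n=29, k=9, p₀=3/5=0.6000
P(X=j) = C(n,j)·p₀^j·(1−p₀)^(n−j); p = Σ P(X=j) over j with P(X=j) ≤ P(X=9)
p-value (two-sided) = 0.00200
At α=0.1: p < α → reject H₀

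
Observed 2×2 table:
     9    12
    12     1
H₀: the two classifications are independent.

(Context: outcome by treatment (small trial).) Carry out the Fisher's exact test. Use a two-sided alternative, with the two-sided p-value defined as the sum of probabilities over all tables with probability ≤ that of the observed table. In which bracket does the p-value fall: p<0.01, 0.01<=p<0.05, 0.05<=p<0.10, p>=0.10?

Margins: r₁=21, r₂=13, c₁=21, c₂=13, n=34
p_obs = C(21,9)·C(13,12)/C(34,21); sum pmf over tables with pmf ≤ p_obs
p-value (two-sided) = 0.00476
→ bracket: p<0.01

p-value bracket: p<0.01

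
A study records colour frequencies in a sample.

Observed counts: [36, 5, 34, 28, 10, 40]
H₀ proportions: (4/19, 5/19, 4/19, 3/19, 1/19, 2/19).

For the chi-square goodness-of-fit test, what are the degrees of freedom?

df = k − 1 = 6 − 1 = 5

degrees of freedom = 5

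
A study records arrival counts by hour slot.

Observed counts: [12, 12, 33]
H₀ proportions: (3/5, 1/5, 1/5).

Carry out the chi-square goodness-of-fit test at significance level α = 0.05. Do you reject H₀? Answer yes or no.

reject H₀: yes

n = 57; E_i = n·p_i = [34.20, 11.40, 11.40]
χ² = (12−34.20)²/34.20 + (12−11.40)²/11.40 + (33−11.40)²/11.40 = 55.3684
df = 2
p-value (upper-tail) = 0.00000
At α=0.05: p < α → reject H₀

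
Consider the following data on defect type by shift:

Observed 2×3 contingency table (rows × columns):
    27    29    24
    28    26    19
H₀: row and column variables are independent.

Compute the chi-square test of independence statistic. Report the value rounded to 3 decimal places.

test statistic = 0.444

Row totals [80, 73], col totals [55, 55, 43], n=153
χ² = (27−28.76)²/28.76 + (29−28.76)²/28.76 + (24−22.48)²/22.48 + (28−26.24)²/26.24 + (26−26.24)²/26.24 + (19−20.52)²/20.52 = 0.4439
df = 2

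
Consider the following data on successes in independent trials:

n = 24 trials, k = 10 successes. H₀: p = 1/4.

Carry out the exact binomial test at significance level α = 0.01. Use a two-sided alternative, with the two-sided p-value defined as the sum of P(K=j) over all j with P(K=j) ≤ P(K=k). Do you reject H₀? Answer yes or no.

reject H₀: no

Exact binomial: n=24, k=10, p₀=1/4=0.2500
P(X=j) = C(n,j)·p₀^j·(1−p₀)^(n−j); p = Σ P(X=j) over j with P(X=j) ≤ P(X=10)
p-value (two-sided) = 0.09447
At α=0.01: p ≥ α → fail to reject H₀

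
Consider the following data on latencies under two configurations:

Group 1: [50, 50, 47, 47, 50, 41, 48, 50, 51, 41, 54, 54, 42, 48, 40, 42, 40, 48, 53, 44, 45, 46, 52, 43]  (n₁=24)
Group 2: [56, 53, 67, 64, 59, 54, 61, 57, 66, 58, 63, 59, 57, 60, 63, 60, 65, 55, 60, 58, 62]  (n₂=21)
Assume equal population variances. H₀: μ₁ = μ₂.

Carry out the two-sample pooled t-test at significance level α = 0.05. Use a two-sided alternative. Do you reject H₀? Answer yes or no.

x̄₁=46.917, s₁=4.491, n₁=24
x̄₂=59.857, s₂=3.890, n₂=21
s_p² = [23·4.491² + 20·3.890²]/43 = 17.8234
SE = √(s_p²·(1/24+1/21)) = 1.2615
t = (46.917−59.857)/1.2615 = -10.2580
df = 43
p-value (two-sided) = 0.00000
At α=0.05: p < α → reject H₀

reject H₀: yes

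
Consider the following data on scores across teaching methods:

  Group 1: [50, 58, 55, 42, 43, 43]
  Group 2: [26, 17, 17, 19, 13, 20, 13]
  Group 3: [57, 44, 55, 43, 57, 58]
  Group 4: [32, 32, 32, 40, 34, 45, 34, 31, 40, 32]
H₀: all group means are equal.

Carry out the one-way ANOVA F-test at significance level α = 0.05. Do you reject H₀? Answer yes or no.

reject H₀: yes

Group means [48.50, 17.86, 52.33, 35.20], grand mean 37.310
SSB = Σnᵢ(x̄ᵢ−x̄)² = 4798.916; SSW = ΣΣ(x−x̄ᵢ)² = 801.290
MSB = 4798.916/3 = 1599.6388; MSW = 801.290/25 = 32.0516
F = MSB/MSW = 49.9082
df = (3, 25)
p-value (upper-tail) = 0.00000
At α=0.05: p < α → reject H₀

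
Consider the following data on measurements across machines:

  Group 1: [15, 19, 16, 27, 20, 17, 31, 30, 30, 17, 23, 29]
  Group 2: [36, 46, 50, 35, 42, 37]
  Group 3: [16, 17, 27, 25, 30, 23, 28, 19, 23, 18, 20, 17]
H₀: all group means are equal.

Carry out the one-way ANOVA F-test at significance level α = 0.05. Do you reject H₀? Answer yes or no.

Group means [22.83, 41.00, 21.92], grand mean 26.100
SSB = Σnᵢ(x̄ᵢ−x̄)² = 1670.117; SSW = ΣΣ(x−x̄ᵢ)² = 858.583
MSB = 1670.117/2 = 835.0583; MSW = 858.583/27 = 31.7994
F = MSB/MSW = 26.2602
df = (2, 27)
p-value (upper-tail) = 0.00000
At α=0.05: p < α → reject H₀

reject H₀: yes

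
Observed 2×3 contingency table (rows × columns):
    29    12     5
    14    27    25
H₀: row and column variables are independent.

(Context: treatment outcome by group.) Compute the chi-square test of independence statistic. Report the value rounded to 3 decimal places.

test statistic = 21.448

Row totals [46, 66], col totals [43, 39, 30], n=112
χ² = (29−17.66)²/17.66 + (12−16.02)²/16.02 + (5−12.32)²/12.32 + (14−25.34)²/25.34 + (27−22.98)²/22.98 + (25−17.68)²/17.68 = 21.4476
df = 2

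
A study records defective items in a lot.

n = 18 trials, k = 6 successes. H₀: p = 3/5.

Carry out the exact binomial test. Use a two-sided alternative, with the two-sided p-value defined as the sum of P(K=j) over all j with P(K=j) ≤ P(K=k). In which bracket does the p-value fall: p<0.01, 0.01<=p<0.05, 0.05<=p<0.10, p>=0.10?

p-value bracket: 0.01<=p<0.05

Exact binomial: n=18, k=6, p₀=3/5=0.6000
P(X=j) = C(n,j)·p₀^j·(1−p₀)^(n−j); p = Σ P(X=j) over j with P(X=j) ≤ P(X=6)
p-value (two-sided) = 0.02851
→ bracket: 0.01<=p<0.05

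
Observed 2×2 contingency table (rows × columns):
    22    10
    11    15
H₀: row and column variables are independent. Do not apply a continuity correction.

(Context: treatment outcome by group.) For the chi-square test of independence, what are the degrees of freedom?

df = (r−1)(c−1) = (2−1)·(2−1) = 1

degrees of freedom = 1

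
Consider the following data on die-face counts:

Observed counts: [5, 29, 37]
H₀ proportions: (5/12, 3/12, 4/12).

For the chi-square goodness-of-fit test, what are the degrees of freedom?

df = k − 1 = 3 − 1 = 2

degrees of freedom = 2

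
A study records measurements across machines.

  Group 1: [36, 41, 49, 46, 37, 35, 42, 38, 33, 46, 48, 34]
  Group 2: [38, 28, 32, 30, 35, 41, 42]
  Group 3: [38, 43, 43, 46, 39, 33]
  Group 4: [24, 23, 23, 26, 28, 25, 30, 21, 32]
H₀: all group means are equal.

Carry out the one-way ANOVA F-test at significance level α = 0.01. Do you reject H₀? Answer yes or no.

Group means [40.42, 35.14, 40.33, 25.78], grand mean 35.441
SSB = Σnᵢ(x̄ᵢ−x̄)² = 1281.720; SSW = ΣΣ(x−x̄ᵢ)² = 746.663
MSB = 1281.720/3 = 427.2399; MSW = 746.663/30 = 24.8888
F = MSB/MSW = 17.1660
df = (3, 30)
p-value (upper-tail) = 0.00000
At α=0.01: p < α → reject H₀

reject H₀: yes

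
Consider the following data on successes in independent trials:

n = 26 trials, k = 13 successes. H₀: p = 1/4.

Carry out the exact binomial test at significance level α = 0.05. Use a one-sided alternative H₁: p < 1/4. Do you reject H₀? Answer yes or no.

Exact binomial: n=26, k=13, p₀=1/4=0.2500
P(X≤13) from Σ C(n,i)·p₀^i·(1−p₀)^(n−i)
p-value (one-sided, H₁ less) = 0.99847
At α=0.05: p ≥ α → fail to reject H₀

reject H₀: no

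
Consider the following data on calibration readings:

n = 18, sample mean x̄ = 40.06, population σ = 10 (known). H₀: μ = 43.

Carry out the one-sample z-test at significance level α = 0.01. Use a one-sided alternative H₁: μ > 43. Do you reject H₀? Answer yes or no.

reject H₀: no

SE = σ/√n = 10/√18 = 2.3570
z = (x̄−μ₀)/SE = (40.06−43)/2.3570 = -1.2473
p-value (one-sided, H₁ greater) = 0.89386
At α=0.01: p ≥ α → fail to reject H₀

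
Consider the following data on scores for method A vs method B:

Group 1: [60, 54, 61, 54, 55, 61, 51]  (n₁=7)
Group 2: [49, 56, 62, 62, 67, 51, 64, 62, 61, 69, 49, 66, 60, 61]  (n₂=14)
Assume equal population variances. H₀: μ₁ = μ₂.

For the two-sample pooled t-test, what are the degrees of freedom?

df = n₁ + n₂ − 2 = 7 + 14 − 2 = 19

degrees of freedom = 19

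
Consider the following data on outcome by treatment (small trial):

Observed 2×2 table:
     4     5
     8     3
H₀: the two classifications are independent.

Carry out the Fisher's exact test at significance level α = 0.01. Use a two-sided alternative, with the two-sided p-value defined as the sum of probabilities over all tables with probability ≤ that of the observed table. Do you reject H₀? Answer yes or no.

Margins: r₁=9, r₂=11, c₁=12, c₂=8, n=20
p_obs = C(9,4)·C(11,8)/C(20,12); sum pmf over tables with pmf ≤ p_obs
p-value (two-sided) = 0.36185
At α=0.01: p ≥ α → fail to reject H₀

reject H₀: no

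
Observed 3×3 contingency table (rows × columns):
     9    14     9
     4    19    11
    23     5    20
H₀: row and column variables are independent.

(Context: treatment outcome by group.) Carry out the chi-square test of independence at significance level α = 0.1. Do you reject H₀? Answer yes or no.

reject H₀: yes

Row totals [32, 34, 48], col totals [36, 38, 40], n=114
χ² = (9−10.11)²/10.11 + (14−10.67)²/10.67 + (9−11.23)²/11.23 + (4−10.74)²/10.74 + (19−11.33)²/11.33 + (11−11.93)²/11.93 + (23−15.16)²/15.16 + (5−16.00)²/16.00 + (20−16.84)²/16.84 = 23.3023
df = 4
p-value (upper-tail) = 0.00011
At α=0.1: p < α → reject H₀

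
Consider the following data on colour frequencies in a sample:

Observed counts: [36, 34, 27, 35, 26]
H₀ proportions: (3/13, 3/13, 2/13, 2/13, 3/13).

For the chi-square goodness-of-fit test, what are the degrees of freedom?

degrees of freedom = 4

df = k − 1 = 5 − 1 = 4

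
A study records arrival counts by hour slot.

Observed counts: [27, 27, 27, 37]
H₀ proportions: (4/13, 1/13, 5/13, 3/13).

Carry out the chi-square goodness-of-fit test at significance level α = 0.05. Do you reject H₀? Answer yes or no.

n = 118; E_i = n·p_i = [36.31, 9.08, 45.38, 27.23]
χ² = (27−36.31)²/36.31 + (27−9.08)²/9.08 + (27−45.38)²/45.38 + (37−27.23)²/27.23 = 48.7287
df = 3
p-value (upper-tail) = 0.00000
At α=0.05: p < α → reject H₀

reject H₀: yes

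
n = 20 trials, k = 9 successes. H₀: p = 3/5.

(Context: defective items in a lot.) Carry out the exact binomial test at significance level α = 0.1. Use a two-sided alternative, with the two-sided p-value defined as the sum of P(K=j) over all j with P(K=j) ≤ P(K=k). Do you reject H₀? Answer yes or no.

Exact binomial: n=20, k=9, p₀=3/5=0.6000
P(X=j) = C(n,j)·p₀^j·(1−p₀)^(n−j); p = Σ P(X=j) over j with P(X=j) ≤ P(X=9)
p-value (two-sided) = 0.17847
At α=0.1: p ≥ α → fail to reject H₀

reject H₀: no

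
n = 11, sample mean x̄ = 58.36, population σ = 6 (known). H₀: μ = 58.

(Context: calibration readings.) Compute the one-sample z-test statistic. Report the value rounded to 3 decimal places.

test statistic = 0.199

SE = σ/√n = 6/√11 = 1.8091
z = (x̄−μ₀)/SE = (58.36−58)/1.8091 = 0.1990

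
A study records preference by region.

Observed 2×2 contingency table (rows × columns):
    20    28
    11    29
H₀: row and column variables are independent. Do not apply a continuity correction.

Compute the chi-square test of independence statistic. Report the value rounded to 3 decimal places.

Row totals [48, 40], col totals [31, 57], n=88
χ² = (20−16.91)²/16.91 + (28−31.09)²/31.09 + (11−14.09)²/14.09 + (29−25.91)²/25.91 = 1.9190
df = 1

test statistic = 1.919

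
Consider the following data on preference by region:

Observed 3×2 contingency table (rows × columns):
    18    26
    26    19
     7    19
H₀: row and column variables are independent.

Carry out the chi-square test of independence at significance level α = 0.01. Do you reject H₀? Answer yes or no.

reject H₀: no

Row totals [44, 45, 26], col totals [51, 64], n=115
χ² = (18−19.51)²/19.51 + (26−24.49)²/24.49 + (26−19.96)²/19.96 + (19−25.04)²/25.04 + (7−11.53)²/11.53 + (19−14.47)²/14.47 = 6.6979
df = 2
p-value (upper-tail) = 0.03512
At α=0.01: p ≥ α → fail to reject H₀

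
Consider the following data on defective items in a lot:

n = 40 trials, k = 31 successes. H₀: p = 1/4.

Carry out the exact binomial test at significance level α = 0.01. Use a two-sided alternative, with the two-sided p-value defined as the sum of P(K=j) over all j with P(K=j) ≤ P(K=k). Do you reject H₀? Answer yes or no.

reject H₀: yes

Exact binomial: n=40, k=31, p₀=1/4=0.2500
P(X=j) = C(n,j)·p₀^j·(1−p₀)^(n−j); p = Σ P(X=j) over j with P(X=j) ≤ P(X=31)
p-value (two-sided) = 0.00000
At α=0.01: p < α → reject H₀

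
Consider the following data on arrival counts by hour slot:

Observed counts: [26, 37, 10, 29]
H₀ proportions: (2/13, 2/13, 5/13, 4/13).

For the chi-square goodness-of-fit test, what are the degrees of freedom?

degrees of freedom = 3

df = k − 1 = 4 − 1 = 3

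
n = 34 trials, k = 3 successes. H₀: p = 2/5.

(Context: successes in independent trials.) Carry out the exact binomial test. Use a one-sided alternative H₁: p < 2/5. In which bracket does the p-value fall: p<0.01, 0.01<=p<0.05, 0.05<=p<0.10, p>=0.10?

Exact binomial: n=34, k=3, p₀=2/5=0.4000
P(X≤3) from Σ C(n,i)·p₀^i·(1−p₀)^(n−i)
p-value (one-sided, H₁ less) = 0.00006
→ bracket: p<0.01

p-value bracket: p<0.01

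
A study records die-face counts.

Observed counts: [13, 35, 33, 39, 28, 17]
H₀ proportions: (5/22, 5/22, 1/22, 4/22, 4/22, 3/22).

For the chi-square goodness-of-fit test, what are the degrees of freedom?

df = k − 1 = 6 − 1 = 5

degrees of freedom = 5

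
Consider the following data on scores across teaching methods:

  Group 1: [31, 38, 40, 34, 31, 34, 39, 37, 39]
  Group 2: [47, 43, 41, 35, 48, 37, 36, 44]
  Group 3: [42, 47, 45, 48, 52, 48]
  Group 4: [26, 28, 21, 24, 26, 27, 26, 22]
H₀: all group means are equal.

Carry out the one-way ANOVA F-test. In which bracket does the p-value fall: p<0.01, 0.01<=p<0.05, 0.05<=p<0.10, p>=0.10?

p-value bracket: p<0.01

Group means [35.89, 41.38, 47.00, 25.00], grand mean 36.645
SSB = Σnᵢ(x̄ᵢ−x̄)² = 1912.333; SSW = ΣΣ(x−x̄ᵢ)² = 368.764
MSB = 1912.333/3 = 637.4443; MSW = 368.764/27 = 13.6579
F = MSB/MSW = 46.6721
df = (3, 27)
p-value (upper-tail) = 0.00000
→ bracket: p<0.01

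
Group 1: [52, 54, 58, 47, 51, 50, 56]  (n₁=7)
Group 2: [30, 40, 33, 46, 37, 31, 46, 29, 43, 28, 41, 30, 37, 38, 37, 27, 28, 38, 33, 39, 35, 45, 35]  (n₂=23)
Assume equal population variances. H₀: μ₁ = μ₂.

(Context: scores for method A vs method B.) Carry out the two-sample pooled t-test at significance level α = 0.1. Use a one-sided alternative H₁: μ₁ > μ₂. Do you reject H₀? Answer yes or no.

reject H₀: yes

x̄₁=52.571, s₁=3.735, n₁=7
x̄₂=35.913, s₂=5.900, n₂=23
s_p² = [6·3.735² + 22·5.900²]/28 = 30.3407
SE = √(s_p²·(1/7+1/23)) = 2.3777
t = (52.571−35.913)/2.3777 = 7.0060
df = 28
p-value (one-sided, H₁ greater) = 0.00000
At α=0.1: p < α → reject H₀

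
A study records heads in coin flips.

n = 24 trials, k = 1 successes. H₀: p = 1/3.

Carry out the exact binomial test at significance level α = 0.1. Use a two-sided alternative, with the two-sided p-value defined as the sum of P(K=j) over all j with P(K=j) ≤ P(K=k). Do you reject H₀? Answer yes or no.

reject H₀: yes

Exact binomial: n=24, k=1, p₀=1/3=0.3333
P(X=j) = C(n,j)·p₀^j·(1−p₀)^(n−j); p = Σ P(X=j) over j with P(X=j) ≤ P(X=1)
p-value (two-sided) = 0.00163
At α=0.1: p < α → reject H₀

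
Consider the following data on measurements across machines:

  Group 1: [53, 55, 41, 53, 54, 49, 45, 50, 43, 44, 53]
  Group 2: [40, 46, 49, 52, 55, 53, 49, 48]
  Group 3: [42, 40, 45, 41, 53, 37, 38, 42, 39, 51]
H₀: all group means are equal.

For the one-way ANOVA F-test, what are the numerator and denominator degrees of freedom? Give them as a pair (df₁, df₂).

k = 3 groups, N = 29 total
df = (k−1, N−k) = (3−1, 29−3) = (2, 26)

degrees of freedom = [2, 26]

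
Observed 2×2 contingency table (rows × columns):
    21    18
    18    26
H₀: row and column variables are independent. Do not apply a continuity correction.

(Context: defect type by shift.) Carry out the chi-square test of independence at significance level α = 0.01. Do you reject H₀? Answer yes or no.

Row totals [39, 44], col totals [39, 44], n=83
χ² = (21−18.33)²/18.33 + (18−20.67)²/20.67 + (18−20.67)²/20.67 + (26−23.33)²/23.33 = 1.3892
df = 1
p-value (upper-tail) = 0.23855
At α=0.01: p ≥ α → fail to reject H₀

reject H₀: no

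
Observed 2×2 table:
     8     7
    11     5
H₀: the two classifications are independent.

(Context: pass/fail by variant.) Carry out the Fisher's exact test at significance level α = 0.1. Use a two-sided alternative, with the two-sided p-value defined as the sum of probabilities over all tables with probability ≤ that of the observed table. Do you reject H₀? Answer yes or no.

Margins: r₁=15, r₂=16, c₁=19, c₂=12, n=31
p_obs = C(15,8)·C(16,11)/C(31,19); sum pmf over tables with pmf ≤ p_obs
p-value (two-sided) = 0.47255
At α=0.1: p ≥ α → fail to reject H₀

reject H₀: no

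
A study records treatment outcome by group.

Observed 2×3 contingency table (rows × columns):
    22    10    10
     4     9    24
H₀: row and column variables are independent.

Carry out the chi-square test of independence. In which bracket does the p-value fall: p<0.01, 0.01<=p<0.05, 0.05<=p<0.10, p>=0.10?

Row totals [42, 37], col totals [26, 19, 34], n=79
χ² = (22−13.82)²/13.82 + (10−10.10)²/10.10 + (10−18.08)²/18.08 + (4−12.18)²/12.18 + (9−8.90)²/8.90 + (24−15.92)²/15.92 = 18.0347
df = 2
p-value (upper-tail) = 0.00012
→ bracket: p<0.01

p-value bracket: p<0.01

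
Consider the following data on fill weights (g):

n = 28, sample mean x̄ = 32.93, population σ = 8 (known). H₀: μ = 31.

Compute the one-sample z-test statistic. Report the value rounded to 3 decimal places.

SE = σ/√n = 8/√28 = 1.5119
z = (x̄−μ₀)/SE = (32.93−31)/1.5119 = 1.2766

test statistic = 1.277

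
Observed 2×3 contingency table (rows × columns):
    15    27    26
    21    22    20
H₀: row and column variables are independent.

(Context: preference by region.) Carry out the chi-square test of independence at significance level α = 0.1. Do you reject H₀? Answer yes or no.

Row totals [68, 63], col totals [36, 49, 46], n=131
χ² = (15−18.69)²/18.69 + (27−25.44)²/25.44 + (26−23.88)²/23.88 + (21−17.31)²/17.31 + (22−23.56)²/23.56 + (20−22.12)²/22.12 = 2.1050
df = 2
p-value (upper-tail) = 0.34906
At α=0.1: p ≥ α → fail to reject H₀

reject H₀: no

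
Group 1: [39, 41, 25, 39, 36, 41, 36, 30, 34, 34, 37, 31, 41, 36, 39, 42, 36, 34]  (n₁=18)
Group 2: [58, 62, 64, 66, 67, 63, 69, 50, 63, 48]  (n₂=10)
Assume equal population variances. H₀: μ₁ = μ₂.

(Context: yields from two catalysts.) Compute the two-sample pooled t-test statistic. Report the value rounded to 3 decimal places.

test statistic = -11.536

x̄₁=36.167, s₁=4.423, n₁=18
x̄₂=61.000, s₂=7.008, n₂=10
s_p² = [17·4.423² + 9·7.008²]/26 = 29.7885
SE = √(s_p²·(1/18+1/10)) = 2.1526
t = (36.167−61.000)/2.1526 = -11.5363
df = 26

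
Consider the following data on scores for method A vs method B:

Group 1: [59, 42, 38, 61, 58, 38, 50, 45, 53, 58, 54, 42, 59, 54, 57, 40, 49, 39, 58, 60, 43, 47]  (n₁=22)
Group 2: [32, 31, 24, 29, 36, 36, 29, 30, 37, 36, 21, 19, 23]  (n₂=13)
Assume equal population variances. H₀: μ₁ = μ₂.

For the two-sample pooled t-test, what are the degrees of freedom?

degrees of freedom = 33

df = n₁ + n₂ − 2 = 22 + 13 − 2 = 33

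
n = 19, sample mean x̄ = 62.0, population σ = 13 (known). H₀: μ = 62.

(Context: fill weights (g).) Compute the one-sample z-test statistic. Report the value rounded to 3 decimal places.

test statistic = 0.000

SE = σ/√n = 13/√19 = 2.9824
z = (x̄−μ₀)/SE = (62.0−62)/2.9824 = 0.0000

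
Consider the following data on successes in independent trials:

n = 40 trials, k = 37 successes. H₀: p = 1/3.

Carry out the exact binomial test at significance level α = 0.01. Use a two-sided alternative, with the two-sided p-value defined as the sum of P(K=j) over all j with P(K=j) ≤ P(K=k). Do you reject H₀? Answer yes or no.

Exact binomial: n=40, k=37, p₀=1/3=0.3333
P(X=j) = C(n,j)·p₀^j·(1−p₀)^(n−j); p = Σ P(X=j) over j with P(X=j) ≤ P(X=37)
p-value (two-sided) = 0.00000
At α=0.01: p < α → reject H₀

reject H₀: yes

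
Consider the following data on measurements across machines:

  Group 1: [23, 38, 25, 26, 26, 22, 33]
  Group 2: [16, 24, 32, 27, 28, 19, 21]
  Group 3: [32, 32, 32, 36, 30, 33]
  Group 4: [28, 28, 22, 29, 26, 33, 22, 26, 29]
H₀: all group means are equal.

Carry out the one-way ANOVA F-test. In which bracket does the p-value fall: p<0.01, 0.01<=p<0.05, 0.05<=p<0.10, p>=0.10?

Group means [27.57, 23.86, 32.50, 27.00], grand mean 27.517
SSB = Σnᵢ(x̄ᵢ−x̄)² = 245.170; SSW = ΣΣ(x−x̄ᵢ)² = 506.071
MSB = 245.170/3 = 81.7233; MSW = 506.071/25 = 20.2429
F = MSB/MSW = 4.0371
df = (3, 25)
p-value (upper-tail) = 0.01803
→ bracket: 0.01<=p<0.05

p-value bracket: 0.01<=p<0.05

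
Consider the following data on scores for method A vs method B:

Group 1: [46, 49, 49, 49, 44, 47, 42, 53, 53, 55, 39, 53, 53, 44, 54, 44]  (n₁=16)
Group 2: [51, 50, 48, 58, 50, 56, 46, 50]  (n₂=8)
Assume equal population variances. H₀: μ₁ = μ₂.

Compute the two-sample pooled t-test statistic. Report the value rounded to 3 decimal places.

test statistic = -1.379

x̄₁=48.375, s₁=4.870, n₁=16
x̄₂=51.125, s₂=3.980, n₂=8
s_p² = [15·4.870² + 7·3.980²]/22 = 21.2102
SE = √(s_p²·(1/16+1/8)) = 1.9942
t = (48.375−51.125)/1.9942 = -1.3790
df = 22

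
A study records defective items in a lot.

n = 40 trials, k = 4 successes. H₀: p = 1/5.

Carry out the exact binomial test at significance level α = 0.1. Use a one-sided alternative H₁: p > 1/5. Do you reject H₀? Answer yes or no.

reject H₀: no

Exact binomial: n=40, k=4, p₀=1/5=0.2000
P(X≥4) from Σ C(n,i)·p₀^i·(1−p₀)^(n−i)
p-value (one-sided, H₁ greater) = 0.97154
At α=0.1: p ≥ α → fail to reject H₀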